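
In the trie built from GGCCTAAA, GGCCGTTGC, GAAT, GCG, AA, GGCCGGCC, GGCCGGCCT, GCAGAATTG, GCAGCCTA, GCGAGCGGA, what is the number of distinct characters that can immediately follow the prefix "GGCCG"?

Follow the path "GGCCG" to its node, then look at its outgoing edges.
Characters that immediately follow "GGCCG" among the stored strings: {G, T}.
That node has 2 child edges.

2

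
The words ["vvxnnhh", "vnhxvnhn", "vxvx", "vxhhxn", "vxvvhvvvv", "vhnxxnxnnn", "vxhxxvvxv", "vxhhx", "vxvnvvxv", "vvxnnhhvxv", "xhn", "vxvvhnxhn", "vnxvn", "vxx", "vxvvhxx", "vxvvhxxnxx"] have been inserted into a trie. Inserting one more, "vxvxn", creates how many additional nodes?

1

Walking "vxvxn" from the root, the first 4 characters ("vxvx") follow existing edges; "n" is the first miss.
Each of the 1 remaining characters creates one node.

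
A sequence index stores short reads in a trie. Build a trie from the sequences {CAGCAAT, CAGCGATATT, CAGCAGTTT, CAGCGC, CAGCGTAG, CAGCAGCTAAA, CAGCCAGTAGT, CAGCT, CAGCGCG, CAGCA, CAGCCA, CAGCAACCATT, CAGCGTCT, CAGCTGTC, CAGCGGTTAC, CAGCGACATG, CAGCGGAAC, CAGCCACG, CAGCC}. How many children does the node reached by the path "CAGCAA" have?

Walk "CAGCAA" from the root, arriving at one node.
Distinct next characters after "CAGCAA": C, T.
That node has 2 child edges.

2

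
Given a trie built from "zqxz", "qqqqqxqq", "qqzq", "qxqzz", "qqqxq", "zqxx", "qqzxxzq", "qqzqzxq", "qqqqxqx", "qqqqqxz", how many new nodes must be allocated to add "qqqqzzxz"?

4

"qqqq" is already a path in the trie; the remaining "zzxz" must be added.
Each of the 4 remaining characters creates one node.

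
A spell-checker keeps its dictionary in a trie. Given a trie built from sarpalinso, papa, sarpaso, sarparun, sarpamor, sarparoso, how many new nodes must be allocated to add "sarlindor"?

"sar" is already a path in the trie; the remaining "lindor" must be added.
New nodes needed: |"sarlindor"| − 3 = 9 − 3 = 6.

6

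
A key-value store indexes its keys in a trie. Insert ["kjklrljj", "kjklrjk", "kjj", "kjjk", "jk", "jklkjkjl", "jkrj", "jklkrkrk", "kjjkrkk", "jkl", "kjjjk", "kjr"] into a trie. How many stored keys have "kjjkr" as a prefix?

Filter for entries beginning with "kjjkr":
Matches: "kjjkrkk"
Count: 1

1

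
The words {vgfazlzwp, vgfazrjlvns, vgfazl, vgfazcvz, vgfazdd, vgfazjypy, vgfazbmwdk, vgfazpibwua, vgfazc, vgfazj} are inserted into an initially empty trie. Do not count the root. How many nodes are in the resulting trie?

Trace insertions, counting only characters that open a new branch:
  "vgfazlzwp" → 9 new (v, g, f, a, z, l, z, w, p)
  "vgfazrjlvns" → prefix "vgfaz" already present; 6 new (r, j, l, v, n, s)
  "vgfazl" → prefix "vgfazl" already present; 0 new (none)
  "vgfazcvz" → prefix "vgfaz" already present; 3 new (c, v, z)
  "vgfazdd" → prefix "vgfaz" already present; 2 new (d, d)
  "vgfazjypy" → prefix "vgfaz" already present; 4 new (j, y, p, y)
  "vgfazbmwdk" → prefix "vgfaz" already present; 5 new (b, m, w, d, k)
  "vgfazpibwua" → prefix "vgfaz" already present; 6 new (p, i, b, w, u, a)
  "vgfazc" → prefix "vgfazc" already present; 0 new (none)
  "vgfazj" → prefix "vgfazj" already present; 0 new (none)
Total nodes = 9 + 6 + 0 + 3 + 2 + 4 + 5 + 6 + 0 + 0 = 35

35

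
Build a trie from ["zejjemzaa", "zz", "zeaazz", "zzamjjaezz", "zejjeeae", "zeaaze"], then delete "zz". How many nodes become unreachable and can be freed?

0

After clearing the end-marker at "zz", prune upward until reaching a node still needed by another word.
Every node on "zz" is still needed (e.g. by "zzamjjaezz"), so nothing is freed.
Nodes removed: 0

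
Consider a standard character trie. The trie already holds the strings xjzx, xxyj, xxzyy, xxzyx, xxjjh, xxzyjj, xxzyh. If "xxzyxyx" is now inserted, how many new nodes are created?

2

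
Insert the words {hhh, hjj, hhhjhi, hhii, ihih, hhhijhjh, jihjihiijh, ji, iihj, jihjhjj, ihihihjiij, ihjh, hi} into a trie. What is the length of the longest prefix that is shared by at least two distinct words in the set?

4

The deepest shared node is where two words last agree before diverging.
e.g. "ihih" and "ihihihjiij" share the prefix "ihih" of length 4; no pair shares a longer one.
Longest shared-prefix length: 4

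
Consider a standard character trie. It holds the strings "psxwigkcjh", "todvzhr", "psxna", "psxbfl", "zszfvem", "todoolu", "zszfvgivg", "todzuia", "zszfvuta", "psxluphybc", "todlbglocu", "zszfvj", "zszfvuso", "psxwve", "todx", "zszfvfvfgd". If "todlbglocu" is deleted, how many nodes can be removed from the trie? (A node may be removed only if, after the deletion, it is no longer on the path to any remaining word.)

7

Walk "todlbglocu" from the leaf back toward the root, removing each node that no remaining word uses.
The suffix "lbglocu" (7 nodes) is used only by "todlbglocu"; the node for "tod" still has the child "v", so pruning stops there.
Nodes removed: 7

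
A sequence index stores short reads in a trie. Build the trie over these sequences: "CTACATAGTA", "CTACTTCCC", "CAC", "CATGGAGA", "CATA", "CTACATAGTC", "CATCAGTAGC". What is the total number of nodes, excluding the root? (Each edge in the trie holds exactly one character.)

Trace insertions, counting only characters that open a new branch:
  "CTACATAGTA" → 10 new (C, T, A, C, A, T, A, G, T, A)
  "CTACTTCCC" → prefix "CTAC" already present; 5 new (T, T, C, C, C)
  "CAC" → prefix "C" already present; 2 new (A, C)
  "CATGGAGA" → prefix "CA" already present; 6 new (T, G, G, A, G, A)
  "CATA" → prefix "CAT" already present; 1 new (A)
  "CTACATAGTC" → prefix "CTACATAGT" already present; 1 new (C)
  "CATCAGTAGC" → prefix "CAT" already present; 7 new (C, A, G, T, A, G, C)
Total nodes = 10 + 5 + 2 + 6 + 1 + 1 + 7 = 32

32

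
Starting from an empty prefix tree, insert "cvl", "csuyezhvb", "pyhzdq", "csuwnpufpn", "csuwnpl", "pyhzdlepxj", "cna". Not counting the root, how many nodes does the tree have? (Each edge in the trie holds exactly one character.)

For each word, the new-node count is its length minus the longest prefix already in the trie:
  "cvl" → 3 new (c, v, l)
  "csuyezhvb" → prefix "c" already present; 8 new (s, u, y, e, z, h, v, b)
  "pyhzdq" → 6 new (p, y, h, z, d, q)
  "csuwnpufpn" → prefix "csu" already present; 7 new (w, n, p, u, f, p, n)
  "csuwnpl" → prefix "csuwnp" already present; 1 new (l)
  "pyhzdlepxj" → prefix "pyhzd" already present; 5 new (l, e, p, x, j)
  "cna" → prefix "c" already present; 2 new (n, a)
Total nodes = 3 + 8 + 6 + 7 + 1 + 5 + 2 = 32

32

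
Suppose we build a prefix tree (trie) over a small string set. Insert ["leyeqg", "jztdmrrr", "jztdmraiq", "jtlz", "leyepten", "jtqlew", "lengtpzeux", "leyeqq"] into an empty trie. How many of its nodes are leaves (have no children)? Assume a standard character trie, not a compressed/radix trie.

8

Leaves are exactly the stored words that no other stored word extends.
Those words: "jtlz", "jtqlew", "jztdmraiq", "jztdmrrr", "lengtpzeux", "leyepten", "leyeqg", "leyeqq"
Leaf count: 8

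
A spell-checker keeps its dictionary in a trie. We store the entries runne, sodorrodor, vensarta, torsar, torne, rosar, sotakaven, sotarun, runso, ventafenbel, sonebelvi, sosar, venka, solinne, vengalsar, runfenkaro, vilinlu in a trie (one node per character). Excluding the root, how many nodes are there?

For each word, the new-node count is its length minus the longest prefix already in the trie:
  "runne" → 5 new (r, u, n, n, e)
  "sodorrodor" → 10 new (s, o, d, o, r, r, o, d, o, r)
  "vensarta" → 8 new (v, e, n, s, a, r, t, a)
  "torsar" → 6 new (t, o, r, s, a, r)
  "torne" → prefix "tor" already present; 2 new (n, e)
  "rosar" → prefix "r" already present; 4 new (o, s, a, r)
  "sotakaven" → prefix "so" already present; 7 new (t, a, k, a, v, e, n)
  "sotarun" → prefix "sota" already present; 3 new (r, u, n)
  "runso" → prefix "run" already present; 2 new (s, o)
  "ventafenbel" → prefix "ven" already present; 8 new (t, a, f, e, n, b, e, l)
  "sonebelvi" → prefix "so" already present; 7 new (n, e, b, e, l, v, i)
  "sosar" → prefix "so" already present; 3 new (s, a, r)
  "venka" → prefix "ven" already present; 2 new (k, a)
  "solinne" → prefix "so" already present; 5 new (l, i, n, n, e)
  "vengalsar" → prefix "ven" already present; 6 new (g, a, l, s, a, r)
  "runfenkaro" → prefix "run" already present; 7 new (f, e, n, k, a, r, o)
  "vilinlu" → prefix "v" already present; 6 new (i, l, i, n, l, u)
Total nodes = 5 + 10 + 8 + 6 + 2 + 4 + 7 + 3 + 2 + 8 + 7 + 3 + 2 + 5 + 6 + 7 + 6 = 91

91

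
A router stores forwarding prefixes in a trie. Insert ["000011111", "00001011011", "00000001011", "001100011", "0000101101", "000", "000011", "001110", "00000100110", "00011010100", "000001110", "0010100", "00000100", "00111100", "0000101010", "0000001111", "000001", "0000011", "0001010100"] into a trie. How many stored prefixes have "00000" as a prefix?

Traverse to the node for "00000", then collect every word in that subtree.
Words under "00000": 00000001011, 0000001111, 000001, 00000100, 00000100110, 0000011, 000001110
Count: 7

7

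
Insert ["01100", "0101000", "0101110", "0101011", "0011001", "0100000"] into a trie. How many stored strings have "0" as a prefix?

Traverse to the node for "0", then collect every word in that subtree.
Matches: "0011001", "0100000", "0101000", "0101011", "0101110", "01100"
Count: 6

6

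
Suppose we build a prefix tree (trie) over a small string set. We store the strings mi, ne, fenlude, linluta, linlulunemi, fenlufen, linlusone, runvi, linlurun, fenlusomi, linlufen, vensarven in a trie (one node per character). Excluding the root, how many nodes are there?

55

Count nodes per top-level branch (shared prefixes stored once):
  'f'-branch (fenlude, fenlufen, fenlusomi): 14 nodes
  'l'-branch (linlufen, linlulunemi, linlurun, linlusone, linluta): 23 nodes
  'm'-branch (mi): 2 nodes
  'n'-branch (ne): 2 nodes
  'r'-branch (runvi): 5 nodes
  'v'-branch (vensarven): 9 nodes
Sum: 55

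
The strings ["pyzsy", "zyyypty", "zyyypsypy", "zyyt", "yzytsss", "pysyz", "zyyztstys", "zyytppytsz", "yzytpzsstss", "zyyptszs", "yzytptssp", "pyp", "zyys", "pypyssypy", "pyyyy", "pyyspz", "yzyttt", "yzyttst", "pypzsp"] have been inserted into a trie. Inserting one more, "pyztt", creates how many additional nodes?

Walking "pyztt" from the root, the first 3 characters ("pyz") follow existing edges; "t" is the first miss.
Each of the 2 remaining characters creates one node.

2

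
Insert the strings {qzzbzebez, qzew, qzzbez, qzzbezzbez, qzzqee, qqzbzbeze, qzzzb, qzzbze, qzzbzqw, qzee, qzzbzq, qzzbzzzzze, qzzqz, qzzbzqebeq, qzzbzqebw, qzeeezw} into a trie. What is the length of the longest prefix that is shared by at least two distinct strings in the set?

8

Look for the deepest trie node that still has at least two words in its subtree.
"qzzbzqebeq" and "qzzbzqebw" agree on "qzzbzqeb" (8 characters) before diverging; nothing deeper is shared.
Longest shared-prefix length: 8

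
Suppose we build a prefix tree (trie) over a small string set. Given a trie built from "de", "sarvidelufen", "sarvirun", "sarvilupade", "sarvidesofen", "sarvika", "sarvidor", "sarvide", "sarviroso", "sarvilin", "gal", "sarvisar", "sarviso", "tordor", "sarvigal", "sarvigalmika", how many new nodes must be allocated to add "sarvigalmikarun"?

The longest prefix of "sarvigalmikarun" already in the trie is "sarvigalmika" (length 12).
So 15 − 12 = 3 new nodes.

3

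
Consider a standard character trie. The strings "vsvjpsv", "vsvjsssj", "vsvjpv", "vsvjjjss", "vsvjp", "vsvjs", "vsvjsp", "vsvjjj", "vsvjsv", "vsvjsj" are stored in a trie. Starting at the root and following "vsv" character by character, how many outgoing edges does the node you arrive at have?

1

Follow the path "vsv" to its node, then look at its outgoing edges.
Characters that immediately follow "vsv" among the stored strings: {j}.
That node has 1 child edge.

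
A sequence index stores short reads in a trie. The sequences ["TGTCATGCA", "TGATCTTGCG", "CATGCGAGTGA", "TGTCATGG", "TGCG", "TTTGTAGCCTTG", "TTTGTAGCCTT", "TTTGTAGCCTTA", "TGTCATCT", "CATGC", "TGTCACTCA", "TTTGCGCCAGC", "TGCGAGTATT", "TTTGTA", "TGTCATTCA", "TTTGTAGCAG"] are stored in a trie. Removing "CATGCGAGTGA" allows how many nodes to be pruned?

6

After clearing the end-marker at "CATGCGAGTGA", prune upward until reaching a node still needed by another word.
The suffix "GAGTGA" (6 nodes) is used only by "CATGCGAGTGA"; "CATGC" is itself a stored word, so pruning stops there.
Nodes removed: 6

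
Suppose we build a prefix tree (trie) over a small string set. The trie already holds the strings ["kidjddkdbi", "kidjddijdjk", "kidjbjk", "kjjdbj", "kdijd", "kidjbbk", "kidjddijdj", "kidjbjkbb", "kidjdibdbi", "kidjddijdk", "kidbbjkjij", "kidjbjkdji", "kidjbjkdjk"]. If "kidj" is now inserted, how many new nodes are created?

Every character of "kidj" already lies on an existing path (it is a prefix of some stored word).
No new nodes are needed: 0.

0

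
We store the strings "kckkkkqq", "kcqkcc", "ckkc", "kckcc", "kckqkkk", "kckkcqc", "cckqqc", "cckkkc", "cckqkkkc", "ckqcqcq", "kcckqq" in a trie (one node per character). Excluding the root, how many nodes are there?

46

For each word, the new-node count is its length minus the longest prefix already in the trie:
  "kckkkkqq" → 8 new (k, c, k, k, k, k, q, q)
  "kcqkcc" → prefix "kc" already present; 4 new (q, k, c, c)
  "ckkc" → 4 new (c, k, k, c)
  "kckcc" → prefix "kck" already present; 2 new (c, c)
  "kckqkkk" → prefix "kck" already present; 4 new (q, k, k, k)
  "kckkcqc" → prefix "kckk" already present; 3 new (c, q, c)
  "cckqqc" → prefix "c" already present; 5 new (c, k, q, q, c)
  "cckkkc" → prefix "cck" already present; 3 new (k, k, c)
  "cckqkkkc" → prefix "cckq" already present; 4 new (k, k, k, c)
  "ckqcqcq" → prefix "ck" already present; 5 new (q, c, q, c, q)
  "kcckqq" → prefix "kc" already present; 4 new (c, k, q, q)
Total nodes = 8 + 4 + 4 + 2 + 4 + 3 + 5 + 3 + 4 + 5 + 4 = 46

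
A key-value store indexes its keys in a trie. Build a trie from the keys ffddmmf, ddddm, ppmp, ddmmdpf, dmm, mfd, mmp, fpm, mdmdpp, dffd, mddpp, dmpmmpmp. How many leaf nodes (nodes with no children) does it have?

12

A leaf is a node with no children — equivalently, the end of a word that is not a proper prefix of any other stored word.
Those words: "ddddm", "ddmmdpf", "dffd", "dmm", "dmpmmpmp", "ffddmmf", "fpm", "mddpp", "mdmdpp", "mfd", "mmp", "ppmp"
Leaf count: 12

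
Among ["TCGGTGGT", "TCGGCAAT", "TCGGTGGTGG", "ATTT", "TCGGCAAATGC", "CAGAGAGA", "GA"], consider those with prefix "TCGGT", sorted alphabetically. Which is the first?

DFS of the "TCGGT" subtree visits, in order: "TCGGTGGT", "TCGGTGGTGG"
The 1st is TCGGTGGT.

TCGGTGGT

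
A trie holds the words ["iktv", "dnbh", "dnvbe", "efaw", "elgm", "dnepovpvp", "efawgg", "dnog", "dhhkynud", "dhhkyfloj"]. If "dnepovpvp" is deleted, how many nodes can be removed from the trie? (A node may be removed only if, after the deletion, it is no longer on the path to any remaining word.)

7

Walk "dnepovpvp" from the leaf back toward the root, removing each node that no remaining word uses.
The suffix "epovpvp" (7 nodes) is used only by "dnepovpvp"; the node for "dn" still has the child "b", so pruning stops there.
Nodes removed: 7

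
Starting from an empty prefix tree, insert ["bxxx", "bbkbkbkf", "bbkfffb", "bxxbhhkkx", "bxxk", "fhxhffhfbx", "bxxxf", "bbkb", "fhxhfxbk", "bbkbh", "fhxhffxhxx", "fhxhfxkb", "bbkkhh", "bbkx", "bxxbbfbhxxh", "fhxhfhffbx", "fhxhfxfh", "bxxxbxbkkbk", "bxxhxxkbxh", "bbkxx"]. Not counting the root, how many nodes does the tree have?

76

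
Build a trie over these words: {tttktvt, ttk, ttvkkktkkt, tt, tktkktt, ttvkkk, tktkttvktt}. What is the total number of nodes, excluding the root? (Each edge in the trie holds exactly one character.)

Count nodes per top-level branch (shared prefixes stored once):
  't'-branch (tktkktt, tktkttvktt, tt, ttk, tttktvt, ttvkkk, ttvkkktkkt): 28 nodes
Sum: 28

28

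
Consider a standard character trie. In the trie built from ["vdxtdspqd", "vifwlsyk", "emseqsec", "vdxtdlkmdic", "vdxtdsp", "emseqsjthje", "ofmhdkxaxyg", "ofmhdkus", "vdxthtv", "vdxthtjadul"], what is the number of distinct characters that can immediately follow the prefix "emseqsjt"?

1

Follow the path "emseqsjt" to its node, then look at its outgoing edges.
Characters that immediately follow "emseqsjt" among the stored strings: {h}.
That node has 1 child edge.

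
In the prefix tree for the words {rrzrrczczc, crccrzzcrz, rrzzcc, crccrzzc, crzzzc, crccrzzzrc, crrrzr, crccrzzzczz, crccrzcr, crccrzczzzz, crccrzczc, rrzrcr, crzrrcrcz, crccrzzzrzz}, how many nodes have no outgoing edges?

13

A leaf is a node with no children — equivalently, the end of a word that is not a proper prefix of any other stored word.
Those words: "crccrzcr", "crccrzczc", "crccrzczzzz", "crccrzzcrz", "crccrzzzczz", "crccrzzzrc", "crccrzzzrzz", "crrrzr", "crzrrcrcz", "crzzzc", "rrzrcr", "rrzrrczczc", "rrzzcc"
Leaf count: 13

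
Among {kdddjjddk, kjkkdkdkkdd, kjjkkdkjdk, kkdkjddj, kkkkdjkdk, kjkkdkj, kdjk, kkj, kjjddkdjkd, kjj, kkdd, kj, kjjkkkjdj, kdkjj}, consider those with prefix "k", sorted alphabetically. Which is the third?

kdkjj

DFS of the "k" subtree visits, in order: "kdddjjddk", "kdjk", "kdkjj", "kj", "kjj", "kjjddkdjkd", "kjjkkdkjdk", "kjjkkkjdj", "kjkkdkdkkdd", "kjkkdkj", "kkdd", "kkdkjddj", "kkj", "kkkkdjkdk"
Position 3: kdkjj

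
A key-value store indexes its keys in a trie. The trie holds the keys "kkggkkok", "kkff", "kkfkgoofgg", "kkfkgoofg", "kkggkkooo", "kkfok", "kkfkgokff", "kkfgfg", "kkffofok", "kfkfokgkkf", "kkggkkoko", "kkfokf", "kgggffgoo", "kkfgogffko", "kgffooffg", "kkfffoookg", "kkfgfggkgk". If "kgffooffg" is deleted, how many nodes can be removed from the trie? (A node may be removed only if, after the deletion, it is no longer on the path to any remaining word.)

A node on "kgffooffg"'s path can go only if nothing else ends at it or branches off below it.
The suffix "ffooffg" (7 nodes) is used only by "kgffooffg"; the node for "kg" still has the child "g", so pruning stops there.
Nodes removed: 7

7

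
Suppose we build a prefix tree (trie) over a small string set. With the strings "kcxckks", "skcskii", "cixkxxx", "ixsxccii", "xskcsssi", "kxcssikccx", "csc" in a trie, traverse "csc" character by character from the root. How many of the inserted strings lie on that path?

1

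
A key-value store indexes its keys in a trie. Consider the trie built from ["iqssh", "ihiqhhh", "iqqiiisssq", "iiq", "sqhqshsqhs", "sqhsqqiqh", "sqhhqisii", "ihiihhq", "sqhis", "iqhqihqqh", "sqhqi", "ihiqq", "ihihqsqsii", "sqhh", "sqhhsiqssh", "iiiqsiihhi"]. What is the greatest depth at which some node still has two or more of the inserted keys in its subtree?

4

Equivalently: take the maximum, over all pairs, of their longest common prefix length.
e.g. "ihiqhhh" and "ihiqq" share the prefix "ihiq" of length 4; no pair shares a longer one.
Longest shared-prefix length: 4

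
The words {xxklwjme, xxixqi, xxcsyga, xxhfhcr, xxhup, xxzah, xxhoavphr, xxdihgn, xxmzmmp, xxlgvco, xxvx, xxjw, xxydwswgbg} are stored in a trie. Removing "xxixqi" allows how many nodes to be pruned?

Walk "xxixqi" from the leaf back toward the root, removing each node that no remaining word uses.
The suffix "ixqi" (4 nodes) is used only by "xxixqi"; the node for "xx" still has the child "k", so pruning stops there.
Nodes removed: 4

4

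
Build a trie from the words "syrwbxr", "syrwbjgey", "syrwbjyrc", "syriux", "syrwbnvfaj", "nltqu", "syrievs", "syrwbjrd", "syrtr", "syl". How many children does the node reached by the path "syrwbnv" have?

Follow the path "syrwbnv" to its node, then look at its outgoing edges.
Characters that immediately follow "syrwbnv" among the stored strings: {f}.
That node has 1 child edge.

1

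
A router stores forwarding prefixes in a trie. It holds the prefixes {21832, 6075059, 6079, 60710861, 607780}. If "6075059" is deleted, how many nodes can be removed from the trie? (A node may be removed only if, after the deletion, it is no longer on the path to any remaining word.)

A node on "6075059"'s path can go only if nothing else ends at it or branches off below it.
The suffix "5059" (4 nodes) is used only by "6075059"; the node for "607" still has the child "9", so pruning stops there.
Nodes removed: 4

4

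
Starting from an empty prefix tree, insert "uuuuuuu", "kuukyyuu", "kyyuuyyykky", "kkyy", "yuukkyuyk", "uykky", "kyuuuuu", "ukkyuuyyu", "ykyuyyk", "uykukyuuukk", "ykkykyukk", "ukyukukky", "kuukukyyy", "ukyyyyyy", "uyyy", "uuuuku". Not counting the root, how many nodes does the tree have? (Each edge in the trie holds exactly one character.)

96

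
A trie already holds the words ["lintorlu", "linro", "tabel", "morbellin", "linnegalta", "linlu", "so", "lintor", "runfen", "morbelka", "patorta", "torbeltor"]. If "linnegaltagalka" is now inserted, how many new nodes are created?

"linnegalta" is already a path in the trie; the remaining "galka" must be added.
So 15 − 10 = 5 new nodes.

5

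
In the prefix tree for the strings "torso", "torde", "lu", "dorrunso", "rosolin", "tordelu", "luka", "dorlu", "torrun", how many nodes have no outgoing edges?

7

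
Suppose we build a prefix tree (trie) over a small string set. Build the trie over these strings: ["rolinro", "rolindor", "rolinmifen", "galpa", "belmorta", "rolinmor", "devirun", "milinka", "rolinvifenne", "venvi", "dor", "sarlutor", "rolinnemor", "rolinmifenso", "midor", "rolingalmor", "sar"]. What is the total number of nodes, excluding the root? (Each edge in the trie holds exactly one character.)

Trace insertions, counting only characters that open a new branch:
  "rolinro" → 7 new (r, o, l, i, n, r, o)
  "rolindor" → prefix "rolin" already present; 3 new (d, o, r)
  "rolinmifen" → prefix "rolin" already present; 5 new (m, i, f, e, n)
  "galpa" → 5 new (g, a, l, p, a)
  "belmorta" → 8 new (b, e, l, m, o, r, t, a)
  "rolinmor" → prefix "rolinm" already present; 2 new (o, r)
  "devirun" → 7 new (d, e, v, i, r, u, n)
  "milinka" → 7 new (m, i, l, i, n, k, a)
  "rolinvifenne" → prefix "rolin" already present; 7 new (v, i, f, e, n, n, e)
  "venvi" → 5 new (v, e, n, v, i)
  "dor" → prefix "d" already present; 2 new (o, r)
  "sarlutor" → 8 new (s, a, r, l, u, t, o, r)
  "rolinnemor" → prefix "rolin" already present; 5 new (n, e, m, o, r)
  "rolinmifenso" → prefix "rolinmifen" already present; 2 new (s, o)
  "midor" → prefix "mi" already present; 3 new (d, o, r)
  "rolingalmor" → prefix "rolin" already present; 6 new (g, a, l, m, o, r)
  "sar" → prefix "sar" already present; 0 new (none)
Total nodes = 7 + 3 + 5 + 5 + 8 + 2 + 7 + 7 + 7 + 5 + 2 + 8 + 5 + 2 + 3 + 6 + 0 = 82

82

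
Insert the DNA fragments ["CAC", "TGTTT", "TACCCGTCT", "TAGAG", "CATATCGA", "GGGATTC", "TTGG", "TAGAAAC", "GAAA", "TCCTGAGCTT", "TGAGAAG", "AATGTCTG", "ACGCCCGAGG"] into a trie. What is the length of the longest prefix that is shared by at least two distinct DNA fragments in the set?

4

Equivalently: take the maximum, over all pairs, of their longest common prefix length.
e.g. "TAGAAAC" and "TAGAG" share the prefix "TAGA" of length 4; no pair shares a longer one.
Longest shared-prefix length: 4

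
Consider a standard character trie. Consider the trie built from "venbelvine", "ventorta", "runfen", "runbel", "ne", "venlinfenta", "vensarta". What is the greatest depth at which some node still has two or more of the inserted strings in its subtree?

3

Look for the deepest trie node that still has at least two words in its subtree.
"runbel" and "runfen" agree on "run" (3 characters) before diverging; nothing deeper is shared.
Longest shared-prefix length: 3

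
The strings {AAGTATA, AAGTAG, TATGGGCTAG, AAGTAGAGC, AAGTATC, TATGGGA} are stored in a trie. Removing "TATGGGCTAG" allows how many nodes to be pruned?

4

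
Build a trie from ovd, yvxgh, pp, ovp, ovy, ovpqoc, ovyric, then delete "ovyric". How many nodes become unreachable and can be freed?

A node on "ovyric"'s path can go only if nothing else ends at it or branches off below it.
The suffix "ric" (3 nodes) is used only by "ovyric"; "ovy" is itself a stored word, so pruning stops there.
Nodes removed: 3

3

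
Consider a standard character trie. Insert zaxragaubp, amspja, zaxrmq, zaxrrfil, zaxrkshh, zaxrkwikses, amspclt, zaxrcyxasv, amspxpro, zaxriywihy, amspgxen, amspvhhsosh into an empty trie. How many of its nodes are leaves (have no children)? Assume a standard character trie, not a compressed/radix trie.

12

A leaf is a node with no children — equivalently, the end of a word that is not a proper prefix of any other stored word.
Those words: "amspclt", "amspgxen", "amspja", "amspvhhsosh", "amspxpro", "zaxragaubp", "zaxrcyxasv", "zaxriywihy", "zaxrkshh", "zaxrkwikses", "zaxrmq", "zaxrrfil"
Leaf count: 12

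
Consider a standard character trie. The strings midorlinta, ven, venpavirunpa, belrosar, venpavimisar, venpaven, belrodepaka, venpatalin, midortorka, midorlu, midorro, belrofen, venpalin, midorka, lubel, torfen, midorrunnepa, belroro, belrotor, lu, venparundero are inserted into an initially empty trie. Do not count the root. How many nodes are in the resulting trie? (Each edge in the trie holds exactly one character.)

93

Count nodes per top-level branch (shared prefixes stored once):
  'b'-branch (belrodepaka, belrofen, belroro, belrosar, belrotor): 22 nodes
  'l'-branch (lu, lubel): 5 nodes
  'm'-branch (midorka, midorlinta, midorlu, midorro, midorrunnepa, midortorka): 26 nodes
  't'-branch (torfen): 6 nodes
  'v'-branch (ven, venpalin, venparundero, venpatalin, venpaven, venpavimisar, venpavirunpa): 34 nodes
Sum: 93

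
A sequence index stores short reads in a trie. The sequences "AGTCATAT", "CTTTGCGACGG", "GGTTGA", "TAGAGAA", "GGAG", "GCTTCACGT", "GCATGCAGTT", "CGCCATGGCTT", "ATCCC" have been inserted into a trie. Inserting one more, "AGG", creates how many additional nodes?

1

The longest prefix of "AGG" already in the trie is "AG" (length 2).
New nodes needed: |"AGG"| − 2 = 3 − 2 = 1.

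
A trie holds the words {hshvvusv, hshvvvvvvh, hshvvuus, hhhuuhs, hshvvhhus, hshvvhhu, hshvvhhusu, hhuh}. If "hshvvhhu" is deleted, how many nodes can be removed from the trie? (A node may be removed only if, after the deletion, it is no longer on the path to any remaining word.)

A node on "hshvvhhu"'s path can go only if nothing else ends at it or branches off below it.
Every node on "hshvvhhu" is still needed (e.g. by "hshvvhhus"), so nothing is freed.
Nodes removed: 0

0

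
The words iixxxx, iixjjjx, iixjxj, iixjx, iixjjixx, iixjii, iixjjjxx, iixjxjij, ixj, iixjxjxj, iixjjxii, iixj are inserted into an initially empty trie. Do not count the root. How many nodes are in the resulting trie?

27

Insert word by word; a character creates a node only if that edge doesn't already exist:
  "iixxxx" → 6 new (i, i, x, x, x, x)
  "iixjjjx" → prefix "iix" already present; 4 new (j, j, j, x)
  "iixjxj" → prefix "iixj" already present; 2 new (x, j)
  "iixjx" → prefix "iixjx" already present; 0 new (none)
  "iixjjixx" → prefix "iixjj" already present; 3 new (i, x, x)
  "iixjii" → prefix "iixj" already present; 2 new (i, i)
  "iixjjjxx" → prefix "iixjjjx" already present; 1 new (x)
  "iixjxjij" → prefix "iixjxj" already present; 2 new (i, j)
  "ixj" → prefix "i" already present; 2 new (x, j)
  "iixjxjxj" → prefix "iixjxj" already present; 2 new (x, j)
  "iixjjxii" → prefix "iixjj" already present; 3 new (x, i, i)
  "iixj" → prefix "iixj" already present; 0 new (none)
Total nodes = 6 + 4 + 2 + 0 + 3 + 2 + 1 + 2 + 2 + 2 + 3 + 0 = 27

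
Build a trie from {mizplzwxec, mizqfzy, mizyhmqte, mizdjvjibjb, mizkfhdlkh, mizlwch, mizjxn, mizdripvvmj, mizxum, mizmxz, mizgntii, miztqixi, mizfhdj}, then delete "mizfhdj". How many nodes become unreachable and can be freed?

4

After clearing the end-marker at "mizfhdj", prune upward until reaching a node still needed by another word.
The suffix "fhdj" (4 nodes) is used only by "mizfhdj"; the node for "miz" still has the child "p", so pruning stops there.
Nodes removed: 4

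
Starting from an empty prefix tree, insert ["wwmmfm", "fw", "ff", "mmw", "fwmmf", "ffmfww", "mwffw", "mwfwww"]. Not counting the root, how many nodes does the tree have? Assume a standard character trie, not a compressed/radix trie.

For each word, the new-node count is its length minus the longest prefix already in the trie:
  "wwmmfm" → 6 new (w, w, m, m, f, m)
  "fw" → 2 new (f, w)
  "ff" → prefix "f" already present; 1 new (f)
  "mmw" → 3 new (m, m, w)
  "fwmmf" → prefix "fw" already present; 3 new (m, m, f)
  "ffmfww" → prefix "ff" already present; 4 new (m, f, w, w)
  "mwffw" → prefix "m" already present; 4 new (w, f, f, w)
  "mwfwww" → prefix "mwf" already present; 3 new (w, w, w)
Total nodes = 6 + 2 + 1 + 3 + 3 + 4 + 4 + 3 = 26

26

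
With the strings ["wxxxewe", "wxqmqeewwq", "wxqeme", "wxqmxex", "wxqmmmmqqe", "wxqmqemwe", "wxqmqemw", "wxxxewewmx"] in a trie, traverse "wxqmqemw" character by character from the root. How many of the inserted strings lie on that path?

1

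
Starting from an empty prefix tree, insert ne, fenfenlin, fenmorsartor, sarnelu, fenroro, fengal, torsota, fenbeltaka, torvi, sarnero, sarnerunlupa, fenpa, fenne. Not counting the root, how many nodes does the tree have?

For each word, the new-node count is its length minus the longest prefix already in the trie:
  "ne" → 2 new (n, e)
  "fenfenlin" → 9 new (f, e, n, f, e, n, l, i, n)
  "fenmorsartor" → prefix "fen" already present; 9 new (m, o, r, s, a, r, t, o, r)
  "sarnelu" → 7 new (s, a, r, n, e, l, u)
  "fenroro" → prefix "fen" already present; 4 new (r, o, r, o)
  "fengal" → prefix "fen" already present; 3 new (g, a, l)
  "torsota" → 7 new (t, o, r, s, o, t, a)
  "fenbeltaka" → prefix "fen" already present; 7 new (b, e, l, t, a, k, a)
  "torvi" → prefix "tor" already present; 2 new (v, i)
  "sarnero" → prefix "sarne" already present; 2 new (r, o)
  "sarnerunlupa" → prefix "sarner" already present; 6 new (u, n, l, u, p, a)
  "fenpa" → prefix "fen" already present; 2 new (p, a)
  "fenne" → prefix "fen" already present; 2 new (n, e)
Total nodes = 2 + 9 + 9 + 7 + 4 + 3 + 7 + 7 + 2 + 2 + 6 + 2 + 2 = 62

62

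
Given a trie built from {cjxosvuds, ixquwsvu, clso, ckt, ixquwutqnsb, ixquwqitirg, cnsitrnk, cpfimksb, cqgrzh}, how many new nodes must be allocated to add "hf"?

2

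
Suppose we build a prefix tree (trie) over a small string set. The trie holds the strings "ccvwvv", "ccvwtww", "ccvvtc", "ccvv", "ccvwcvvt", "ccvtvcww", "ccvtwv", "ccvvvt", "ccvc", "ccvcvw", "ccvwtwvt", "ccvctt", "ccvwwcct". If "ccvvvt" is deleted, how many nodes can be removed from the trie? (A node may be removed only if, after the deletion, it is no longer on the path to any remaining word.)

2

A node on "ccvvvt"'s path can go only if nothing else ends at it or branches off below it.
The suffix "vt" (2 nodes) is used only by "ccvvvt"; the node for "ccvv" still has the child "t", so pruning stops there.
Nodes removed: 2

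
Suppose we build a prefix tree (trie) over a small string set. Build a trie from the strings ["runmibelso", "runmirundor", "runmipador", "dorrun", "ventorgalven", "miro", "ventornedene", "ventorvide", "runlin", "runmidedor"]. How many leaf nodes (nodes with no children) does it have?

Leaves are exactly the stored words that no other stored word extends.
Those words: "dorrun", "miro", "runlin", "runmibelso", "runmidedor", "runmipador", "runmirundor", "ventorgalven", "ventornedene", "ventorvide"
Leaf count: 10

10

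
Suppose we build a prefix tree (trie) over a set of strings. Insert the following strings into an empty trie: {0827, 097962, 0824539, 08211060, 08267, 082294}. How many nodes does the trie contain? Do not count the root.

Trace insertions, counting only characters that open a new branch:
  "0827" → 4 new (0, 8, 2, 7)
  "097962" → prefix "0" already present; 5 new (9, 7, 9, 6, 2)
  "0824539" → prefix "082" already present; 4 new (4, 5, 3, 9)
  "08211060" → prefix "082" already present; 5 new (1, 1, 0, 6, 0)
  "08267" → prefix "082" already present; 2 new (6, 7)
  "082294" → prefix "082" already present; 3 new (2, 9, 4)
Total nodes = 4 + 5 + 4 + 5 + 2 + 3 = 23

23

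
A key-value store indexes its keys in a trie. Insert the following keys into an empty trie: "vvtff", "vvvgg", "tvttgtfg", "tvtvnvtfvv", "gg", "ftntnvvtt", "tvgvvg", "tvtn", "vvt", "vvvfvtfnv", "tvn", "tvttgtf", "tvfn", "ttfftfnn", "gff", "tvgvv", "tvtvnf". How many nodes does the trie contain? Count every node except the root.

58

For each word, the new-node count is its length minus the longest prefix already in the trie:
  "vvtff" → 5 new (v, v, t, f, f)
  "vvvgg" → prefix "vv" already present; 3 new (v, g, g)
  "tvttgtfg" → 8 new (t, v, t, t, g, t, f, g)
  "tvtvnvtfvv" → prefix "tvt" already present; 7 new (v, n, v, t, f, v, v)
  "gg" → 2 new (g, g)
  "ftntnvvtt" → 9 new (f, t, n, t, n, v, v, t, t)
  "tvgvvg" → prefix "tv" already present; 4 new (g, v, v, g)
  "tvtn" → prefix "tvt" already present; 1 new (n)
  "vvt" → prefix "vvt" already present; 0 new (none)
  "vvvfvtfnv" → prefix "vvv" already present; 6 new (f, v, t, f, n, v)
  "tvn" → prefix "tv" already present; 1 new (n)
  "tvttgtf" → prefix "tvttgtf" already present; 0 new (none)
  "tvfn" → prefix "tv" already present; 2 new (f, n)
  "ttfftfnn" → prefix "t" already present; 7 new (t, f, f, t, f, n, n)
  "gff" → prefix "g" already present; 2 new (f, f)
  "tvgvv" → prefix "tvgvv" already present; 0 new (none)
  "tvtvnf" → prefix "tvtvn" already present; 1 new (f)
Total nodes = 5 + 3 + 8 + 7 + 2 + 9 + 4 + 1 + 0 + 6 + 1 + 0 + 2 + 7 + 2 + 0 + 1 = 58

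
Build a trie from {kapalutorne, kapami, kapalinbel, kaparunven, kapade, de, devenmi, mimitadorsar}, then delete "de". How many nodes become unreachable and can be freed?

Walk "de" from the leaf back toward the root, removing each node that no remaining word uses.
Every node on "de" is still needed (e.g. by "devenmi"), so nothing is freed.
Nodes removed: 0

0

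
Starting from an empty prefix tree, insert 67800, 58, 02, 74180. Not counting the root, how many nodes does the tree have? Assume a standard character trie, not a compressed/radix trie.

For each word, the new-node count is its length minus the longest prefix already in the trie:
  "67800" → 5 new (6, 7, 8, 0, 0)
  "58" → 2 new (5, 8)
  "02" → 2 new (0, 2)
  "74180" → 5 new (7, 4, 1, 8, 0)
Total nodes = 5 + 2 + 2 + 5 = 14

14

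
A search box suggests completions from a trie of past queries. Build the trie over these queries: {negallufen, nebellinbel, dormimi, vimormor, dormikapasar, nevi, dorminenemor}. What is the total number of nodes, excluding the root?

Trace insertions, counting only characters that open a new branch:
  "negallufen" → 10 new (n, e, g, a, l, l, u, f, e, n)
  "nebellinbel" → prefix "ne" already present; 9 new (b, e, l, l, i, n, b, e, l)
  "dormimi" → 7 new (d, o, r, m, i, m, i)
  "vimormor" → 8 new (v, i, m, o, r, m, o, r)
  "dormikapasar" → prefix "dormi" already present; 7 new (k, a, p, a, s, a, r)
  "nevi" → prefix "ne" already present; 2 new (v, i)
  "dorminenemor" → prefix "dormi" already present; 7 new (n, e, n, e, m, o, r)
Total nodes = 10 + 9 + 7 + 8 + 7 + 2 + 7 = 50

50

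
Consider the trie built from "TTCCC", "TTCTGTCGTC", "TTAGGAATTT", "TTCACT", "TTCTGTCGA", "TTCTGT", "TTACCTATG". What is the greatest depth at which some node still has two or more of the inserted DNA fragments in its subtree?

8

Equivalently: take the maximum, over all pairs, of their longest common prefix length.
"TTCTGTCGA" and "TTCTGTCGTC" agree on "TTCTGTCG" (8 characters) before diverging; nothing deeper is shared.
Longest shared-prefix length: 8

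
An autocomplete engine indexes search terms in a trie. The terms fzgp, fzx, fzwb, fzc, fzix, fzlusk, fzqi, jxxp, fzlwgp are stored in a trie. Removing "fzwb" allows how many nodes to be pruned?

2

After clearing the end-marker at "fzwb", prune upward until reaching a node still needed by another word.
The suffix "wb" (2 nodes) is used only by "fzwb"; the node for "fz" still has the child "g", so pruning stops there.
Nodes removed: 2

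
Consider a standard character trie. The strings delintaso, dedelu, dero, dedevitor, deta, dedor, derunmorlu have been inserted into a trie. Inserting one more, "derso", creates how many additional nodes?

"der" is already a path in the trie; the remaining "so" must be added.
Each of the 2 remaining characters creates one node.

2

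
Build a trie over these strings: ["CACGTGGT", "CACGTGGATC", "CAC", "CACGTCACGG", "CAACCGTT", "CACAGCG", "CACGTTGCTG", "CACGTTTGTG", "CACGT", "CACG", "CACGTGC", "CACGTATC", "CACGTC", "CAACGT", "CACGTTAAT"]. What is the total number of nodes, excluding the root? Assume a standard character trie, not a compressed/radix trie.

44

Trace insertions, counting only characters that open a new branch:
  "CACGTGGT" → 8 new (C, A, C, G, T, G, G, T)
  "CACGTGGATC" → prefix "CACGTGG" already present; 3 new (A, T, C)
  "CAC" → prefix "CAC" already present; 0 new (none)
  "CACGTCACGG" → prefix "CACGT" already present; 5 new (C, A, C, G, G)
  "CAACCGTT" → prefix "CA" already present; 6 new (A, C, C, G, T, T)
  "CACAGCG" → prefix "CAC" already present; 4 new (A, G, C, G)
  "CACGTTGCTG" → prefix "CACGT" already present; 5 new (T, G, C, T, G)
  "CACGTTTGTG" → prefix "CACGTT" already present; 4 new (T, G, T, G)
  "CACGT" → prefix "CACGT" already present; 0 new (none)
  "CACG" → prefix "CACG" already present; 0 new (none)
  "CACGTGC" → prefix "CACGTG" already present; 1 new (C)
  "CACGTATC" → prefix "CACGT" already present; 3 new (A, T, C)
  "CACGTC" → prefix "CACGTC" already present; 0 new (none)
  "CAACGT" → prefix "CAAC" already present; 2 new (G, T)
  "CACGTTAAT" → prefix "CACGTT" already present; 3 new (A, A, T)
Total nodes = 8 + 3 + 0 + 5 + 6 + 4 + 5 + 4 + 0 + 0 + 1 + 3 + 0 + 2 + 3 = 44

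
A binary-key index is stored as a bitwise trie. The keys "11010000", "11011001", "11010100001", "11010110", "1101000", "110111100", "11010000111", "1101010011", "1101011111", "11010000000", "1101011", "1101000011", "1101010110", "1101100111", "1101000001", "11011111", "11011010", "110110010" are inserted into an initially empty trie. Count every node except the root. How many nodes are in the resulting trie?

45

For each word, the new-node count is its length minus the longest prefix already in the trie:
  "11010000" → 8 new (1, 1, 0, 1, 0, 0, 0, 0)
  "11011001" → prefix "1101" already present; 4 new (1, 0, 0, 1)
  "11010100001" → prefix "11010" already present; 6 new (1, 0, 0, 0, 0, 1)
  "11010110" → prefix "110101" already present; 2 new (1, 0)
  "1101000" → prefix "1101000" already present; 0 new (none)
  "110111100" → prefix "11011" already present; 4 new (1, 1, 0, 0)
  "11010000111" → prefix "11010000" already present; 3 new (1, 1, 1)
  "1101010011" → prefix "11010100" already present; 2 new (1, 1)
  "1101011111" → prefix "1101011" already present; 3 new (1, 1, 1)
  "11010000000" → prefix "11010000" already present; 3 new (0, 0, 0)
  "1101011" → prefix "1101011" already present; 0 new (none)
  "1101000011" → prefix "1101000011" already present; 0 new (none)
  "1101010110" → prefix "1101010" already present; 3 new (1, 1, 0)
  "1101100111" → prefix "11011001" already present; 2 new (1, 1)
  "1101000001" → prefix "110100000" already present; 1 new (1)
  "11011111" → prefix "1101111" already present; 1 new (1)
  "11011010" → prefix "110110" already present; 2 new (1, 0)
  "110110010" → prefix "11011001" already present; 1 new (0)
Total nodes = 8 + 4 + 6 + 2 + 0 + 4 + 3 + 2 + 3 + 3 + 0 + 0 + 3 + 2 + 1 + 1 + 2 + 1 = 45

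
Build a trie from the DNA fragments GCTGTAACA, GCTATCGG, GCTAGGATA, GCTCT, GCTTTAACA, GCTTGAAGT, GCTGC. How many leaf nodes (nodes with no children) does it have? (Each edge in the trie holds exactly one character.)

7

Leaves are exactly the stored words that no other stored word extends.
Those words: "GCTAGGATA", "GCTATCGG", "GCTCT", "GCTGC", "GCTGTAACA", "GCTTGAAGT", "GCTTTAACA"
Leaf count: 7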